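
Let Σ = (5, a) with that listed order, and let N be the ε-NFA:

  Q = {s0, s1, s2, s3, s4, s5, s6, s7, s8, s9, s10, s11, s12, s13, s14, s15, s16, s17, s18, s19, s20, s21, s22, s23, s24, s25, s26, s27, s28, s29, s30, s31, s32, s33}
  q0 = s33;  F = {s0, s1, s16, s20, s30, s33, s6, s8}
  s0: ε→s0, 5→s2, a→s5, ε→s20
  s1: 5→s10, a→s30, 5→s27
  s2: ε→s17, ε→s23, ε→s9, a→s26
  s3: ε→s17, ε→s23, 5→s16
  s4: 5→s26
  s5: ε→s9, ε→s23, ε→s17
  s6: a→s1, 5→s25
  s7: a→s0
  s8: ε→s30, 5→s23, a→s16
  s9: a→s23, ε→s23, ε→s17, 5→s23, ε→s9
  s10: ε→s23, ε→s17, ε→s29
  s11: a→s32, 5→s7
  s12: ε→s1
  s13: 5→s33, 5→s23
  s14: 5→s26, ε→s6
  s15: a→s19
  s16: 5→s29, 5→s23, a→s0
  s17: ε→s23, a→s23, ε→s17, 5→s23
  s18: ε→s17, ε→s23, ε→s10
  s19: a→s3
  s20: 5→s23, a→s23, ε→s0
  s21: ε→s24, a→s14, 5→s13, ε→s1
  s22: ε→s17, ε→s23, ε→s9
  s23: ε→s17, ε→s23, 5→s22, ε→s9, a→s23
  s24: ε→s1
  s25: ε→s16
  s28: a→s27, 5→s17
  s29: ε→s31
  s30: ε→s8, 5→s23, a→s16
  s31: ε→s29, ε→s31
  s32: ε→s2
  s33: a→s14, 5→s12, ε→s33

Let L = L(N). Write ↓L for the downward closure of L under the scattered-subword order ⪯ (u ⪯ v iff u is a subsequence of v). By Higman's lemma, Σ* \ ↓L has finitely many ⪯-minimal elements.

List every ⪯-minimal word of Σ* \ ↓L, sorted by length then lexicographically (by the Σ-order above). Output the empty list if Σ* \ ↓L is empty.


|Q|=34, |F|=8, |δ|=80 (41 ε).
min D↑ (7 st, q0=0, F={3}): 0:5→1,a→2 1:5→3,a→4 2:5→5,a→1 3:5→3,a→3 4:5→3,a→5 5:5→3,a→6 6:5→3,a→3 (ε-aug+det+¬).
'55': N↓-sim [22, 19, 10] end={s10,s17,s2,s22,s23,s26,s27,s29,s31,s9} ∉↓L; 2/2 single-dels accept.
'aa5': |S_i|=[22, 20, 17, 10] end={s10,s17,s2,s22,s23,s26,s27,s29,s31,s9} — reject; 3/3 single-dels accept.
'a5aa': N↓-sim [22, 20, 15, 9, 6] end={s17,s22,s23,s26,s5,s9} — reject; 4/4 del acc.
'5aaaa': N↓-sim [22, 19, 14, 12, 9, 6] end={s17,s22,s23,s26,s5,s9} rej; 5/5 del acc.
'aaaaaa': run [22, 20, 17, 14, 12, 9, 6] end={s17,s22,s23,s26,s5,s9} — reject; 6/6 del acc.
5 minimals (antichain).

min(Σ*\↓L) = [55, aa5, a5aa, 5aaaa, aaaaaa].


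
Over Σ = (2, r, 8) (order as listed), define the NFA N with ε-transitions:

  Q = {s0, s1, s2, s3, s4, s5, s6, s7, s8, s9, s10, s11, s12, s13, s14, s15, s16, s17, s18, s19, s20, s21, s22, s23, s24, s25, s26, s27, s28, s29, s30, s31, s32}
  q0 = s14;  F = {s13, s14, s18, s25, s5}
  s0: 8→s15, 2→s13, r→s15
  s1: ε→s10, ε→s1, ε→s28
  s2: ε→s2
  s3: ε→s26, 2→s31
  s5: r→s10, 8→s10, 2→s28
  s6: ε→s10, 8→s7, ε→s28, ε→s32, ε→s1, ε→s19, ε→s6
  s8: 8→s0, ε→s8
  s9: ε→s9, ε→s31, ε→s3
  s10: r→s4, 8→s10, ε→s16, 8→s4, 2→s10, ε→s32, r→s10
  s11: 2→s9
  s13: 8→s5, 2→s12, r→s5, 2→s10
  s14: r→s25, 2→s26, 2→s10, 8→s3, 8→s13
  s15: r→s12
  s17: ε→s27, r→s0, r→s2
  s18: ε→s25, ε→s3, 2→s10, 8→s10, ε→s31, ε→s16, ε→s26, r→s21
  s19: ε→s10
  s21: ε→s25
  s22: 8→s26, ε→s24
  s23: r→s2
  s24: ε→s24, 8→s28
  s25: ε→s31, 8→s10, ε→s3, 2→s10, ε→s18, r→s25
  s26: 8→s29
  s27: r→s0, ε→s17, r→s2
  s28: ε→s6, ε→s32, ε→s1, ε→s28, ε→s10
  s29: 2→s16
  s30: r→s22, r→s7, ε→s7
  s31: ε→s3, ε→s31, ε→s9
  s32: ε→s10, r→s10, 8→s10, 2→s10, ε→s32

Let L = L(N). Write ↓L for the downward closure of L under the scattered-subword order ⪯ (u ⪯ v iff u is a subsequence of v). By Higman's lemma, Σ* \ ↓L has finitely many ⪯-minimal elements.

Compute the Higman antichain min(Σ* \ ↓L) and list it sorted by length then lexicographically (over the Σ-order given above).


|Q|=33, |F|=5, |δ|=87 (42 ε).
min D↑ (5 st, q0=0, F={1}): 0:2→1,r→2,8→3 1:2→1,r→1,8→1 2:2→1,r→2,8→1 3:2→1,r→4,8→4 4:2→1,r→1,8→1.
'2': run [21, 15] end={s1,s10,s12,s16,s19,s26,s28,s29,s3,s31,s32,s4,…} — reject; 1/1 deletions ∈↓L.
'r8': N↓-sim [21, 18, 6] end={s10,s16,s29,s32,s4,s7} — reject; 2/2 single-dels accept.
'8rr': N↓-sim [21, 17, 10, 4] end={s10,s16,s32,s4} rej; 3/3 del acc.
'88r': |S_i|=[21, 17, 11, 4] end={s10,s16,s32,s4} ∉↓L; 3/3 del acc.
'888': run [21, 17, 11, 5] end={s10,s16,s32,s4,s7} ∉↓L; 3/3 single-dels accept.
5 words, ⪯-incomp.

Antichain: [2, r8, 8rr, 88r, 888].


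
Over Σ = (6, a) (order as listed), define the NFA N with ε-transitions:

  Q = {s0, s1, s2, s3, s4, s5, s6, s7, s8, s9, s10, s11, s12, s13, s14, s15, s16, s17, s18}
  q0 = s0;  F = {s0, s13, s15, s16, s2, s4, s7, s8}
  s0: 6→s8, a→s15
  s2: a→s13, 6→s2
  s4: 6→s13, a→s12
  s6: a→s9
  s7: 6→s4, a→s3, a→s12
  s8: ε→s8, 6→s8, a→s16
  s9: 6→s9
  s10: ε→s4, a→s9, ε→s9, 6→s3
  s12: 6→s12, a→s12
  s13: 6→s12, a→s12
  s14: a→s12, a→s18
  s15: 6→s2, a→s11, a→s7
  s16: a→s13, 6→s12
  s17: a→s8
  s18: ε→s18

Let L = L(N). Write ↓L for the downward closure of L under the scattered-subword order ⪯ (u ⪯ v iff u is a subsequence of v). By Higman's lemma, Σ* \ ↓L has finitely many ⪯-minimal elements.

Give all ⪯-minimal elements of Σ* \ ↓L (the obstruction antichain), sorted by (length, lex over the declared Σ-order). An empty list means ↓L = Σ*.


Antichain: [6a6, aaa, aa666].

|Q|=19, |F|=8, |δ|=31 (4 ε).
min D↑ (9 st, q0=0, F={6}): 0:6→1,a→2 1:6→1,a→3 2:6→4,a→5 3:6→6,a→7 4:6→4,a→7 5:6→8,a→6 6:6→6,a→6 7:6→6,a→6 8:6→7,a→6 [Hopcroft].
'6a6': |S_i|=[11, 6, 3, 1] end={s12} rej; 3/3 single-dels accept.
'aaa': |S_i|=[11, 9, 6, 2] end={s12,s3} rej; 3/3 deletions ∈↓L.
'aa666': |S_i|=[11, 9, 6, 3, 2, 1] end={s12} rej; 5/5 deletions ∈↓L.
3 words, ⪯-incomp.


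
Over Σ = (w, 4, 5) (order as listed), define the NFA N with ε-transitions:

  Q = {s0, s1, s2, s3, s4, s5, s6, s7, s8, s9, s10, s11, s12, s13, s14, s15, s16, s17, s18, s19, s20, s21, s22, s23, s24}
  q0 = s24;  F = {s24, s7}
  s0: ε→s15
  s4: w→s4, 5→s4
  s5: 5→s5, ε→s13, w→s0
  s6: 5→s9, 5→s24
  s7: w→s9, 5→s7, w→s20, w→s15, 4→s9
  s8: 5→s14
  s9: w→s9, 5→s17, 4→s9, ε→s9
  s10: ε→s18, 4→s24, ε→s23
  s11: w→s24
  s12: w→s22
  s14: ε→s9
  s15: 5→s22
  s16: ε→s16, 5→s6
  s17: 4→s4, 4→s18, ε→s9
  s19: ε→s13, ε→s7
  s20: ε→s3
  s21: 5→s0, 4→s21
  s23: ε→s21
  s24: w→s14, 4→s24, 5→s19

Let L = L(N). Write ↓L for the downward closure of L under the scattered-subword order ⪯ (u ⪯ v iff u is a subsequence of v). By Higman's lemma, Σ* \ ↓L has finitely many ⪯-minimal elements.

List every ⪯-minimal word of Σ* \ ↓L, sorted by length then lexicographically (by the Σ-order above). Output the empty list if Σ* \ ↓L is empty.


|Q|=25, |F|=2, |δ|=39 (12 ε).
min D↑ (3 st, q0=0, F={1}): 0:w→1,4→0,5→2 1:w→1,4→1,5→1 2:w→1,4→1,5→2 (ε-aug+det+¬).
'w': |S_i|=[13, 9] end={s14,s15,s17,s18,s20,s22,s3,s4,s9} rej; 1/1 deletions ∈↓L.
'54': run [13, 11, 4] end={s17,s18,s4,s9} — reject; 2/2 del acc.
2 words, ⪯-incomp.

A = [w, 54].


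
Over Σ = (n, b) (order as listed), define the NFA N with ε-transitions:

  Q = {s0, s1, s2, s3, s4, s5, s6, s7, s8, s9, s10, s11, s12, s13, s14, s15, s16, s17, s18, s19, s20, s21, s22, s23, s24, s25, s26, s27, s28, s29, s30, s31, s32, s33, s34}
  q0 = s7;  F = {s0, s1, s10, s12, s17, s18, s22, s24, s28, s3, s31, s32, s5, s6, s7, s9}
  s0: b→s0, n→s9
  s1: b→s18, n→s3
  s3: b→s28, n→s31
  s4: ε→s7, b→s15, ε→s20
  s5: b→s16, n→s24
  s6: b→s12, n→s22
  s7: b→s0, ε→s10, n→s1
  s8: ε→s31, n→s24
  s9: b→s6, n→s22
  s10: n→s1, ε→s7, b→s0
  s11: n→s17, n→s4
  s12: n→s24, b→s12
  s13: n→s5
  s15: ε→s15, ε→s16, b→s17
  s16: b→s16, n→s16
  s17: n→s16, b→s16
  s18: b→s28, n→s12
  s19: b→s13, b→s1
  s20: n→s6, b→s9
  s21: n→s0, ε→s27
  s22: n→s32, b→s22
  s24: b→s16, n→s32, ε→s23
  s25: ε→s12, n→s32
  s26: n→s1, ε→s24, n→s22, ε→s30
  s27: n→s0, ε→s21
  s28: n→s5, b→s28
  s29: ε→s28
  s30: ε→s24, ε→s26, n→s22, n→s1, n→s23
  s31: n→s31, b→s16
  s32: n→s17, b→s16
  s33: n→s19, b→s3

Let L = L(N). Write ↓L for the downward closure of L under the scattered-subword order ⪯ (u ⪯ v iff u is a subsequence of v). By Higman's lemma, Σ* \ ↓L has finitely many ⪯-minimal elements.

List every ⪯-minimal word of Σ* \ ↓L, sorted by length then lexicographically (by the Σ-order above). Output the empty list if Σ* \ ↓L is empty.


|Q|=35, |F|=16, |δ|=70 (16 ε).
min D↑ (16 st, q0=0, F={11}): 0:n→1,b→2 1:n→3,b→4 2:n→5,b→2 3:n→6,b→7 4:n→8,b→7 5:n→9,b→10 6:n→6,b→11 7:n→12,b→7 8:n→13,b→8 9:n→14,b→9 10:n→9,b→8 11:n→11,b→11 12:n→13,b→11 13:n→14,b→11 14:n→15,b→11 15:n→11,b→11 (ε-aug+det+¬).
'nnnb': run [18, 15, 11, 7, 1] end={s16} ∉↓L; 4/4 deletions ∈↓L.
'nbbnb': N↓-sim [18, 15, 11, 9, 6, 1] end={s16} — reject; 5/5 deletions ∈↓L.
'bnnnnn': run [18, 13, 10, 6, 3, 2, 1] end={s16} — reject; 6/6 del acc.
3 minimals (antichain).

min(Σ*\↓L) = [nnnb, nbbnb, bnnnnn].


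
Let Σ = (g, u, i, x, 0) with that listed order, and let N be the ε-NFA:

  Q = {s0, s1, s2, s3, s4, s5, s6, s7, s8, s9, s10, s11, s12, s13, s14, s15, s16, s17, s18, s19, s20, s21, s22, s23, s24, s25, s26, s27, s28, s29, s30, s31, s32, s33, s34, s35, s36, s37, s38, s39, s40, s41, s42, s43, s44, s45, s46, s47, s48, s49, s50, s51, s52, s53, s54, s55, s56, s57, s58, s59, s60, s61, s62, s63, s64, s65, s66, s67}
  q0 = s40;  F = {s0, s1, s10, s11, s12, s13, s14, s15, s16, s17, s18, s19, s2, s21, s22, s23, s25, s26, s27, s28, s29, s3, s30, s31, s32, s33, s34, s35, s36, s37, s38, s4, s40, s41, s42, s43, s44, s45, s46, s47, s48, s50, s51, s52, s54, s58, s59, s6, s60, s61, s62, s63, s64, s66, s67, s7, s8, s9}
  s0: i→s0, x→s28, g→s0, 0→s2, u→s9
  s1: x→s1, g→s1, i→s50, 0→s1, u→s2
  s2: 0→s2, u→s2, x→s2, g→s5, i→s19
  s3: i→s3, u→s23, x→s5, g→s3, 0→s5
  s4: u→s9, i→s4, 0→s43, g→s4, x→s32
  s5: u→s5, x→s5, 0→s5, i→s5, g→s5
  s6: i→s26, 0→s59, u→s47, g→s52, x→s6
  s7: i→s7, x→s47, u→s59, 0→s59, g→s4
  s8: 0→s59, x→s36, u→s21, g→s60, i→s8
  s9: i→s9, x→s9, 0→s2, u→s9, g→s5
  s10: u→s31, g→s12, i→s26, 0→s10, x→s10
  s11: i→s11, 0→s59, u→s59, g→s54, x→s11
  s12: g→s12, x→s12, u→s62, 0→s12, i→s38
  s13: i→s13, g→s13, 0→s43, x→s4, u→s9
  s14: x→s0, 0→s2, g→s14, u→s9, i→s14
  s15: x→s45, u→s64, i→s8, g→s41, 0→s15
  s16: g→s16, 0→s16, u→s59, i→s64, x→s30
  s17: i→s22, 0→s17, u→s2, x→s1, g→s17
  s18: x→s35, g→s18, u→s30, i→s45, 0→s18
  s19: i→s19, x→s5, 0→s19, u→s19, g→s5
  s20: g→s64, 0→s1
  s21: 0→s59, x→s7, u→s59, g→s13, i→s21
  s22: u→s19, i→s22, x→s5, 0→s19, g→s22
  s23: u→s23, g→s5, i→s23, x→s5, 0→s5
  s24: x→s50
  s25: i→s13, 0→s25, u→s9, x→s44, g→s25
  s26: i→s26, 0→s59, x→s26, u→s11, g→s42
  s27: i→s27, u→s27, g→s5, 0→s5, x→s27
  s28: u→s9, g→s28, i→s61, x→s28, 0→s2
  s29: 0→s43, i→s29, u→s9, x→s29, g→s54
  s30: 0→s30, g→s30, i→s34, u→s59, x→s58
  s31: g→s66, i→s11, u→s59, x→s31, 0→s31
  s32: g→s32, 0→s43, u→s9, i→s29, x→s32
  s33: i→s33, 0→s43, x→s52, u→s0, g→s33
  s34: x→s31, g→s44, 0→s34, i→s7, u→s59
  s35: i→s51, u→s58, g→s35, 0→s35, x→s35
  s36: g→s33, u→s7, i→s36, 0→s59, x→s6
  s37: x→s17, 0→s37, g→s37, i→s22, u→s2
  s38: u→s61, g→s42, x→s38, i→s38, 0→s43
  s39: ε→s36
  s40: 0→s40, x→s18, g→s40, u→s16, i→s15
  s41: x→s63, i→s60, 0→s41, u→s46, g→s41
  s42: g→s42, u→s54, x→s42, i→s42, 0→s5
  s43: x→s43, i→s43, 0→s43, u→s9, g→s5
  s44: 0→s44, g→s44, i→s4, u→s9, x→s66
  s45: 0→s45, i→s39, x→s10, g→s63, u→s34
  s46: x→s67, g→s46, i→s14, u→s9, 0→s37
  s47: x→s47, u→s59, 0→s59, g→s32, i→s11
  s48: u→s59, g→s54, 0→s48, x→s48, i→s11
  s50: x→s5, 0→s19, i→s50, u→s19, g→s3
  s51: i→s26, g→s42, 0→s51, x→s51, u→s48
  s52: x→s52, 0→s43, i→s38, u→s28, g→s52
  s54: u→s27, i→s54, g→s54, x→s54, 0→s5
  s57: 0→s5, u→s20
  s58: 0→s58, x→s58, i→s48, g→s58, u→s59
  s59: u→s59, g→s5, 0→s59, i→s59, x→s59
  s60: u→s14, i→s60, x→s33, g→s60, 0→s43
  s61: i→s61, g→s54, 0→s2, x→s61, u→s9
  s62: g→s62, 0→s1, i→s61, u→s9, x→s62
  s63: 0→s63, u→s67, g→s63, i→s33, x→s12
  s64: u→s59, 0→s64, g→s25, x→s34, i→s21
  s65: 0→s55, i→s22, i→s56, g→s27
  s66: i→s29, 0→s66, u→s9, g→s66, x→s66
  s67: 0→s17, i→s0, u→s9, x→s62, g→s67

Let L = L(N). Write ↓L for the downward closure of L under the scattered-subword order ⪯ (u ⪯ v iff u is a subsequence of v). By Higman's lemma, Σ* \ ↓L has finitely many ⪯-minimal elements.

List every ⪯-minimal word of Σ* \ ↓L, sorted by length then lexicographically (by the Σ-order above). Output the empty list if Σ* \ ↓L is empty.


|Q|=68, |F|=58, |δ|=305 (1 ε).
min D↑ (59 st, q0=0, F={11}): 0:g→0,u→1,i→2,x→3,0→0 1:g→1,u→4,i→5,x→6,0→1 2:g→7,u→5,i→8,x→9,0→2 3:g→3,u→6,i→9,x→10,0→3 4:g→11,u→4,i→4,x→4,0→4 5:g→12,u→4,i→13,x→14,0→5 6:g→6,u→4,i→14,x→15,0→6 7:g→7,u→16,i→17,x→18,0→7 8:g→17,u→13,i→8,x→19,0→4 9:g→18,u→14,i→19,x→20,0→9 10:g→10,u→15,i→21,x→10,0→10 11:g→11,u→11,i→11,x→11,0→11 12:g→12,u→22,i→23,x→24,0→12 13:g→23,u→4,i→13,x→25,0→4 14:g→24,u→4,i→25,x→26,0→14 15:g→15,u→4,i→27,x→15,0→15 16:g→16,u→22,i→28,x→29,0→30 17:g→17,u→28,i→17,x→31,0→32 18:g→18,u→29,i→31,x→33,0→18 19:g→31,u→25,i→19,x→34,0→4 20:g→33,u→26,i→35,x→20,0→20 21:g→36,u→27,i→35,x→21,0→21 22:g→11,u→22,i→22,x→22,0→37 23:g→23,u→22,i→23,x→38,0→32 24:g→24,u→22,i→38,x→39,0→24 25:g→38,u→4,i→25,x→40,0→4 26:g→39,u→4,i→41,x→26,0→26 27:g→42,u→4,i→41,x→27,0→27 28:g→28,u→22,i→28,x→43,0→37 29:g→29,u→22,i→43,x→44,0→45 30:g→30,u→37,i→46,x→45,0→30 31:g→31,u→43,i→31,x→47,0→32 32:g→11,u→22,i→32,x→32,0→32 33:g→33,u→44,i→48,x→33,0→33 34:g→47,u→40,i→35,x→34,0→4 35:g→36,u→41,i→35,x→35,0→4 36:g→36,u→42,i→36,x→36,0→11 37:g→11,u→37,i→49,x→37,0→37 38:g→38,u→22,i→38,x→50,0→32 39:g→39,u→22,i→51,x→39,0→39 40:g→50,u→4,i→41,x→40,0→4 41:g→42,u→4,i→41,x→41,0→4 42:g→42,u→52,i→42,x→42,0→11 43:g→43,u→22,i→43,x→53,0→37 44:g→44,u→22,i→54,x→44,0→55 45:g→45,u→37,i→46,x→55,0→45 46:g→46,u→49,i→46,x→11,0→49 47:g→47,u→53,i→48,x→47,0→32 48:g→36,u→54,i→48,x→48,0→32 49:g→11,u→49,i→49,x→11,0→49 50:g→50,u→22,i→51,x→50,0→32 51:g→42,u→22,i→51,x→51,0→32 52:g→11,u→52,i→52,x→52,0→11 53:g→53,u→22,i→54,x→53,0→37 54:g→42,u→22,i→54,x→54,0→37 55:g→55,u→37,i→56,x→55,0→55 56:g→57,u→49,i→56,x→11,0→49 57:g→57,u→58,i→57,x→11,0→11 58:g→11,u→58,i→58,x→11,0→11 [Hopcroft].
'uug': |S_i|=[60, 40, 7, 1] end={s5} — reject; 3/3 single-dels accept.
'ii0g': |S_i|=[60, 54, 34, 6, 1] end={s5} — reject; 4/4 deletions ∈↓L.
'xxig0': |S_i|=[60, 47, 32, 19, 6, 1] end={s5} rej; 5/5 deletions ∈↓L.
'igu0ix': run [60, 54, 36, 20, 10, 6, 1] end={s5} rej; 6/6 single-dels accept.
4 words, ⪯-incomp.

A = [uug, ii0g, xxig0, igu0ix].


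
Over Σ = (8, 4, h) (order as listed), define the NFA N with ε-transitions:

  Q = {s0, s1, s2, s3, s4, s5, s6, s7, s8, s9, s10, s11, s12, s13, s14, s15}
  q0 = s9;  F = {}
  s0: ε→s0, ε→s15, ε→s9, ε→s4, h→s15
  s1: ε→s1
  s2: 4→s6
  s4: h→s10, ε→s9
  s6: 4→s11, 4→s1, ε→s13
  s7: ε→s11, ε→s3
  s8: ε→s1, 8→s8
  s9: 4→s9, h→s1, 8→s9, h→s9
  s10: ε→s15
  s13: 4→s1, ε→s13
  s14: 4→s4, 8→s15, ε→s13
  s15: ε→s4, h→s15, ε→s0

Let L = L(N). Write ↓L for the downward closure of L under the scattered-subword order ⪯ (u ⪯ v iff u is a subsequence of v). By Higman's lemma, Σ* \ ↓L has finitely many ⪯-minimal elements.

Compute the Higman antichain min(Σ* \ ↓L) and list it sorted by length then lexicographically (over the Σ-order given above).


Antichain: [ε].

|Q|=16, |F|=0, |δ|=29 (15 ε).
min D↑ (1 st, q0=0, F={0}): 0:8→0,4→0,h→0.
ε ∈ L(D↑) ⇒ ↓L = ∅.


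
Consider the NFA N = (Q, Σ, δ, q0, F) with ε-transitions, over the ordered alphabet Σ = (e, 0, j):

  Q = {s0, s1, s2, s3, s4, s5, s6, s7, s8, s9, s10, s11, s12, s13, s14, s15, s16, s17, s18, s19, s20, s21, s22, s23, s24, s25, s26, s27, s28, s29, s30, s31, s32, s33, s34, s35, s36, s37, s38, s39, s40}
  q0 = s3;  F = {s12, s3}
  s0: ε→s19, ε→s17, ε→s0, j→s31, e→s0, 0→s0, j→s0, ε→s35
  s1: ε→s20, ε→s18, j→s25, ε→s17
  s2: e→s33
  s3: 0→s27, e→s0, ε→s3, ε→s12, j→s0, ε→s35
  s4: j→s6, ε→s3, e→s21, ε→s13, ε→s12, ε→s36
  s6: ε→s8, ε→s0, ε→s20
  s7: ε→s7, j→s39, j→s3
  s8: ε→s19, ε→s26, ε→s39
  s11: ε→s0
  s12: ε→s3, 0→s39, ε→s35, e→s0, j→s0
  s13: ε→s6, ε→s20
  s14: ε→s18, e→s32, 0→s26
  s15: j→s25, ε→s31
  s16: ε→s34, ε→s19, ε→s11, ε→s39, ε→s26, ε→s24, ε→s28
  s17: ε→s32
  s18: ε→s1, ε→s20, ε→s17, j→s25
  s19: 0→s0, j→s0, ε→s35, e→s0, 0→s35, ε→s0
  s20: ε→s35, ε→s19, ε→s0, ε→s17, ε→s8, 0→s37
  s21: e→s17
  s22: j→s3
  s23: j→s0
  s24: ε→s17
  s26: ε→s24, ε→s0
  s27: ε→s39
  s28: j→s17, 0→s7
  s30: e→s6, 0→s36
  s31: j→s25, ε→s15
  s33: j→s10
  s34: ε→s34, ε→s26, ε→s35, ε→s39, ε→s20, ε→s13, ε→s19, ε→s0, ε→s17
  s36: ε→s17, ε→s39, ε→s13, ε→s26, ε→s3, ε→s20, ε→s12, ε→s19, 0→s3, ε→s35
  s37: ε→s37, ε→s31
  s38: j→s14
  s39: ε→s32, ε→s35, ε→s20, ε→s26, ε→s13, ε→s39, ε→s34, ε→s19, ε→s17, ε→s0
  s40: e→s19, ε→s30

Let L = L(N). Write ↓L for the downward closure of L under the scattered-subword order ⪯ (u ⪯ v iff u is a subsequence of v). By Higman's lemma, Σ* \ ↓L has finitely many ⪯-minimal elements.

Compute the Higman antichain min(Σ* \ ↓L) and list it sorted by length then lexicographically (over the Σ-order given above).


A = [e, 0, j].

|Q|=41, |F|=2, |δ|=119 (82 ε).
min D↑ (2 st, q0=0, F={1}): 0:e→1,0→1,j→1 1:e→1,0→1,j→1.
'e': N↓-sim [20, 8] end={s0,s15,s17,s19,s25,s31,s32,s35} ∉↓L; 1/1 del acc.
'0': run [20, 18] end={s0,s13,s15,s17,s19,s20,s24,s25,s26,s27,s31,s32,…} — reject; 1/1 del acc.
'j': N↓-sim [20, 8] end={s0,s15,s17,s19,s25,s31,s32,s35} rej; 1/1 del acc.
3 words, ⪯-incomp.


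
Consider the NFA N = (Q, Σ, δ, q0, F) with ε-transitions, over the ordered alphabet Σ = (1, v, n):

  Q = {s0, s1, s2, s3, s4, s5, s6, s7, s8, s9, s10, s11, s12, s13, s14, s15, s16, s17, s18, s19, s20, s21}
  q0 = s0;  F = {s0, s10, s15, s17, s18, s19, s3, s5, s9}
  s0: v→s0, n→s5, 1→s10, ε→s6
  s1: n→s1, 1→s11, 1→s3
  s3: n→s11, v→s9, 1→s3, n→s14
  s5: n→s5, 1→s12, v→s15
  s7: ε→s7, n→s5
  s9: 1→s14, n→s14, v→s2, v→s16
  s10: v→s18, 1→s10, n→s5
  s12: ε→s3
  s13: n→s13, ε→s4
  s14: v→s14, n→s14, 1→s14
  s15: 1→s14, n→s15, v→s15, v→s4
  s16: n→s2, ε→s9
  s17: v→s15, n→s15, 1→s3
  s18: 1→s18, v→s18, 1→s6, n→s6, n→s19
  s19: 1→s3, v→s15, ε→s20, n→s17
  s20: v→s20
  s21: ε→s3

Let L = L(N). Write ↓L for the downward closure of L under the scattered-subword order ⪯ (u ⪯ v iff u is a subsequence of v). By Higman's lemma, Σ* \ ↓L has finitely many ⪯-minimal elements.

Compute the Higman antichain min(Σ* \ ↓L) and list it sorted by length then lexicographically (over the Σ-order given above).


Antichain: [n1n, nv1, 1vnnn1].

|Q|=22, |F|=9, |δ|=49 (7 ε).
min D↑ (10 st, q0=0, F={8}): 0:1→1,v→0,n→2 1:1→1,v→3,n→2 2:1→4,v→5,n→2 3:1→3,v→3,n→6 4:1→4,v→7,n→8 5:1→8,v→5,n→5 6:1→4,v→5,n→9 7:1→8,v→7,n→8 8:1→8,v→8,n→8 9:1→4,v→5,n→5.
'n1n': run [17, 14, 7, 3] end={s11,s14,s2} rej; 3/3 del acc.
'nv1': |S_i|=[17, 14, 7, 1] end={s14} — reject; 3/3 deletions ∈↓L.
'1vnnn1': |S_i|=[17, 16, 13, 12, 9, 5, 1] end={s14} rej; 6/6 single-dels accept.
3 minimals (antichain).


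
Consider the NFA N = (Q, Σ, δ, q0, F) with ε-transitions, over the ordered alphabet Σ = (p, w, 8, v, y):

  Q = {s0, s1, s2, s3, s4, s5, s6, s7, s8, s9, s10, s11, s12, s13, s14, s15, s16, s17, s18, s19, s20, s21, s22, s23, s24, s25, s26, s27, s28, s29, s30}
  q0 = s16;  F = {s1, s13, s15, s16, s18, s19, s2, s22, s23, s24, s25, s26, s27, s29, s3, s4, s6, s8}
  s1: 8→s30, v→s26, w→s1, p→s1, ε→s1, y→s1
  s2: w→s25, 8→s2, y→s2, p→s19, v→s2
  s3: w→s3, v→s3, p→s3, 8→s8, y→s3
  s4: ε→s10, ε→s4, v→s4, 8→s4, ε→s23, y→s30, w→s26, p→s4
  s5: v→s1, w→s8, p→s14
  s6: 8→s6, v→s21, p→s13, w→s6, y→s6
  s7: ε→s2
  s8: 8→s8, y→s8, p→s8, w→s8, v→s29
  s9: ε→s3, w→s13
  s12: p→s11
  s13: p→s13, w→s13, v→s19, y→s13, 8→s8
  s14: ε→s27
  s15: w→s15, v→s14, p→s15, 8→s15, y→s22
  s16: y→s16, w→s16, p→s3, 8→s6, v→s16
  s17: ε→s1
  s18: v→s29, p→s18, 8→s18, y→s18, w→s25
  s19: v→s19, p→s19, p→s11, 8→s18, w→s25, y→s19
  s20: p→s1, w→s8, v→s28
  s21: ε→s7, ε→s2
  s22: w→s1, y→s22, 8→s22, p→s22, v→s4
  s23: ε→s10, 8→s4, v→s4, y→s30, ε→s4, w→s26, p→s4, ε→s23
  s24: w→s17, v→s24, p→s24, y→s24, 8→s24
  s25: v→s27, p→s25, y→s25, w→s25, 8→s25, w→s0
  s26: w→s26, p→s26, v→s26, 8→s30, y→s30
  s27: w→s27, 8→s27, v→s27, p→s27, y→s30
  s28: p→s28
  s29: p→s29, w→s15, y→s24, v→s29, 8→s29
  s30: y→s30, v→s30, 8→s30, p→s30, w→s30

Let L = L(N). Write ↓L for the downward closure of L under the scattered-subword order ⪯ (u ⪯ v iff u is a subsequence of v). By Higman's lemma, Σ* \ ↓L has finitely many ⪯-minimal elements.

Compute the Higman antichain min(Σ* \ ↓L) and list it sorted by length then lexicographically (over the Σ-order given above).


|Q|=31, |F|=18, |δ|=119 (13 ε).
min D↑ (18 st, q0=0, F={15}): 0:p→1,w→0,8→2,v→0,y→0 1:p→1,w→1,8→3,v→1,y→1 2:p→4,w→2,8→2,v→5,y→2 3:p→3,w→3,8→3,v→6,y→3 4:p→4,w→4,8→3,v→7,y→4 5:p→7,w→8,8→5,v→5,y→5 6:p→6,w→9,8→6,v→6,y→10 7:p→7,w→8,8→11,v→7,y→7 8:p→8,w→8,8→8,v→12,y→8 9:p→9,w→9,8→9,v→12,y→13 10:p→10,w→14,8→10,v→10,y→10 11:p→11,w→8,8→11,v→6,y→11 12:p→12,w→12,8→12,v→12,y→15 13:p→13,w→14,8→13,v→16,y→13 14:p→14,w→14,8→15,v→17,y→14 15:p→15,w→15,8→15,v→15,y→15 16:p→16,w→17,8→16,v→16,y→15 17:p→17,w→17,8→15,v→17,y→15 (ε-aug+det+¬).
'8vwvy': run [26, 24, 21, 13, 7, 1] end={s30} rej; 5/5 deletions ∈↓L.
'p8vyw8': run [26, 21, 17, 13, 9, 4, 1] end={s30} — reject; 6/6 single-dels accept.
2 obstructions.

min(Σ*\↓L) = [8vwvy, p8vyw8].


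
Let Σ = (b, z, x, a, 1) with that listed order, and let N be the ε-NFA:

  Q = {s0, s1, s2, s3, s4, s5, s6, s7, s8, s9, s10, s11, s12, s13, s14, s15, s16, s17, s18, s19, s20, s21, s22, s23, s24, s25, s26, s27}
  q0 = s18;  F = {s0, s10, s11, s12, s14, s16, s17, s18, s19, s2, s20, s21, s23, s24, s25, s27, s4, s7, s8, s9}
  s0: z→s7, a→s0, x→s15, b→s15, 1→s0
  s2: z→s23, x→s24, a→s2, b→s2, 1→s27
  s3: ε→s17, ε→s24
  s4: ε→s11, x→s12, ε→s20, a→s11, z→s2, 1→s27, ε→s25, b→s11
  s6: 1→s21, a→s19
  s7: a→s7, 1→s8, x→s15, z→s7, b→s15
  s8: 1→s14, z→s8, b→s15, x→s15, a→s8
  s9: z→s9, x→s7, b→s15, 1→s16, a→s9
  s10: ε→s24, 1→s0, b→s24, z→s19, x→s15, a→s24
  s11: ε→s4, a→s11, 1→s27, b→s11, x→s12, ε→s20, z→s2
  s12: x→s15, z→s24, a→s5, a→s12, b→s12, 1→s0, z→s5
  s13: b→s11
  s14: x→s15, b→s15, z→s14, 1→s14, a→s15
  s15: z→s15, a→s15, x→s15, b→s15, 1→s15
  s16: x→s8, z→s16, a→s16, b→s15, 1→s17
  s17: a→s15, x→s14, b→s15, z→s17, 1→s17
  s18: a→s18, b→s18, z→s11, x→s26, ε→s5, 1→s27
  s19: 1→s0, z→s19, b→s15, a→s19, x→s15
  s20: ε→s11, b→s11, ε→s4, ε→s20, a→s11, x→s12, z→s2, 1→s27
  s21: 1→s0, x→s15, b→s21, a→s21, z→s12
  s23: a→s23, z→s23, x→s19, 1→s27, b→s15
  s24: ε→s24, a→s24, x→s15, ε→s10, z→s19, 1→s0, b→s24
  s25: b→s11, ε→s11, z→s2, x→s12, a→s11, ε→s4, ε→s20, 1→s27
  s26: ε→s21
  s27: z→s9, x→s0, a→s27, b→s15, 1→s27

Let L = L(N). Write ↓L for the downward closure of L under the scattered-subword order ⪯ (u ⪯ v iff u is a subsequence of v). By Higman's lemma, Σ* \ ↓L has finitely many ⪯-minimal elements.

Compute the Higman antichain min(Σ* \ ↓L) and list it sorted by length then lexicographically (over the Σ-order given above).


|Q|=28, |F|=20, |δ|=128 (18 ε).
min D↑ (17 st, q0=0, F={6}): 0:b→0,z→1,x→2,a→0,1→3 1:b→1,z→4,x→5,a→1,1→3 2:b→2,z→5,x→6,a→2,1→7 3:b→6,z→8,x→7,a→3,1→3 4:b→4,z→9,x→10,a→4,1→3 5:b→5,z→10,x→6,a→5,1→7 6:b→6,z→6,x→6,a→6,1→6 7:b→6,z→11,x→6,a→7,1→7 8:b→6,z→8,x→11,a→8,1→12 9:b→6,z→9,x→13,a→9,1→3 10:b→10,z→13,x→6,a→10,1→7 11:b→6,z→11,x→6,a→11,1→14 12:b→6,z→12,x→14,a→12,1→15 13:b→6,z→13,x→6,a→13,1→7 14:b→6,z→14,x→6,a→14,1→16 15:b→6,z→15,x→16,a→6,1→15 16:b→6,z→16,x→6,a→6,1→16.
'xx': N↓-sim [23, 12, 1] end={s15} — reject; 2/2 deletions ∈↓L.
'1b': N↓-sim [23, 9, 1] end={s15} — reject; 2/2 deletions ∈↓L.
'zzzb': run [23, 20, 15, 11, 1] end={s15} — reject; 4/4 single-dels accept.
'1z11a': N↓-sim [23, 9, 7, 5, 3, 1] end={s15} — reject; 5/5 single-dels accept.
4 minimals (antichain).

Antichain: [xx, 1b, zzzb, 1z11a].


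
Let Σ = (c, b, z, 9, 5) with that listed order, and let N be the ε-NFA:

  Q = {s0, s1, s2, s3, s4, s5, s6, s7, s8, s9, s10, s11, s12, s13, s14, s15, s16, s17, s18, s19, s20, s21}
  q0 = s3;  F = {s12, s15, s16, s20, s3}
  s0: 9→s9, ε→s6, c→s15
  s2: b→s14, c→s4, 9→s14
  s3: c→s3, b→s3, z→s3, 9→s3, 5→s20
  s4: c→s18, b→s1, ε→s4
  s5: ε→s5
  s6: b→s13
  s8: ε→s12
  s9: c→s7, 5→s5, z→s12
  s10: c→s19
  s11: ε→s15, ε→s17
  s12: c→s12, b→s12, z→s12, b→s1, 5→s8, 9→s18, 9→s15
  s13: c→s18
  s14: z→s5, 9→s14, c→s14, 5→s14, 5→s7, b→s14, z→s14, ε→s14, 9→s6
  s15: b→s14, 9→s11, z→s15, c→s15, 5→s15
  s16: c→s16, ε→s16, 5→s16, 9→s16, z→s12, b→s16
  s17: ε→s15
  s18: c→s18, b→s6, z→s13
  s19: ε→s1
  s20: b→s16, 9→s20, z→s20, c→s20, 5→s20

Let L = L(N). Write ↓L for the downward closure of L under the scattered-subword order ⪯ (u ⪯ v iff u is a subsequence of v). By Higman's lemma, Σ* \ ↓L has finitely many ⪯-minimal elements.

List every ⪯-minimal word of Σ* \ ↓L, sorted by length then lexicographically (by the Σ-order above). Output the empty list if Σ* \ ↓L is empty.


|Q|=22, |F|=5, |δ|=61 (10 ε).
min D↑ (6 st, q0=0, F={5}): 0:c→0,b→0,z→0,9→0,5→1 1:c→1,b→2,z→1,9→1,5→1 2:c→2,b→2,z→3,9→2,5→2 3:c→3,b→3,z→3,9→4,5→3 4:c→4,b→5,z→4,9→4,5→4 5:c→5,b→5,z→5,9→5,5→5 (ε-aug+det+¬).
'5bz9b': run [15, 14, 13, 12, 9, 6] end={s13,s14,s18,s5,s6,s7} rej; 5/5 del acc.
1 words, ⪯-incomp.

Antichain: [5bz9b].


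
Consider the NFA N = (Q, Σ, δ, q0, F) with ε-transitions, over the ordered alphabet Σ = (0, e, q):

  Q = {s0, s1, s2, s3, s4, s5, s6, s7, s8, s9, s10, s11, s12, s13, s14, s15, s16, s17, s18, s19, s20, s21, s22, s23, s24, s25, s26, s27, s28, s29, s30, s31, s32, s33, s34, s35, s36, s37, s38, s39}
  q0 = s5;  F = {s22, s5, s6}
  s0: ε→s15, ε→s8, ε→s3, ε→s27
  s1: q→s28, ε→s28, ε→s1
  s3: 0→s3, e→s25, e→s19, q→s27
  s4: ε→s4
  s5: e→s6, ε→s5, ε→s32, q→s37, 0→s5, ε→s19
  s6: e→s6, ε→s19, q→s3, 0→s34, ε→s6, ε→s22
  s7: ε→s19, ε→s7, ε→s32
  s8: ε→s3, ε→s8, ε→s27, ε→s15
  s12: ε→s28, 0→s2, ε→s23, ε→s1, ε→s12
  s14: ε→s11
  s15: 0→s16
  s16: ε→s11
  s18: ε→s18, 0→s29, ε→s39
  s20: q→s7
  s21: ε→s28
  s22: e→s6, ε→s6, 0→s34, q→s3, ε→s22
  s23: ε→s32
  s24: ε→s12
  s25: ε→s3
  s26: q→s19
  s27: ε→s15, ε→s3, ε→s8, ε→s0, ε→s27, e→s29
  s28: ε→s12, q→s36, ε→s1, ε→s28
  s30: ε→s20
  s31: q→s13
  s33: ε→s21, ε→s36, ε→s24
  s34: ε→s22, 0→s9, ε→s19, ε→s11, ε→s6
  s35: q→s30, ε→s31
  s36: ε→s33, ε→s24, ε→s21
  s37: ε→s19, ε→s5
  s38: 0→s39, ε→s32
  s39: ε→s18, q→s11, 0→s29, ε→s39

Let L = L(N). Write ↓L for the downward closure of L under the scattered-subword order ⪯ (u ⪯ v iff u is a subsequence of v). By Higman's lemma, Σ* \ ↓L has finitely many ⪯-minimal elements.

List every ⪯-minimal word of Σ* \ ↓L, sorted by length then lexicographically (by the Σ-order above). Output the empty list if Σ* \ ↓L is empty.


|Q|=40, |F|=3, |δ|=86 (59 ε).
min D↑ (3 st, q0=0, F={2}): 0:0→0,e→1,q→0 1:0→1,e→1,q→2 2:0→2,e→2,q→2 [Hopcroft].
'eq': |S_i|=[17, 14, 10] end={s0,s11,s15,s16,s19,s25,s27,s29,s3,s8} — reject; 2/2 del acc.
1 minimals (antichain).

min(Σ*\↓L) = [eq].


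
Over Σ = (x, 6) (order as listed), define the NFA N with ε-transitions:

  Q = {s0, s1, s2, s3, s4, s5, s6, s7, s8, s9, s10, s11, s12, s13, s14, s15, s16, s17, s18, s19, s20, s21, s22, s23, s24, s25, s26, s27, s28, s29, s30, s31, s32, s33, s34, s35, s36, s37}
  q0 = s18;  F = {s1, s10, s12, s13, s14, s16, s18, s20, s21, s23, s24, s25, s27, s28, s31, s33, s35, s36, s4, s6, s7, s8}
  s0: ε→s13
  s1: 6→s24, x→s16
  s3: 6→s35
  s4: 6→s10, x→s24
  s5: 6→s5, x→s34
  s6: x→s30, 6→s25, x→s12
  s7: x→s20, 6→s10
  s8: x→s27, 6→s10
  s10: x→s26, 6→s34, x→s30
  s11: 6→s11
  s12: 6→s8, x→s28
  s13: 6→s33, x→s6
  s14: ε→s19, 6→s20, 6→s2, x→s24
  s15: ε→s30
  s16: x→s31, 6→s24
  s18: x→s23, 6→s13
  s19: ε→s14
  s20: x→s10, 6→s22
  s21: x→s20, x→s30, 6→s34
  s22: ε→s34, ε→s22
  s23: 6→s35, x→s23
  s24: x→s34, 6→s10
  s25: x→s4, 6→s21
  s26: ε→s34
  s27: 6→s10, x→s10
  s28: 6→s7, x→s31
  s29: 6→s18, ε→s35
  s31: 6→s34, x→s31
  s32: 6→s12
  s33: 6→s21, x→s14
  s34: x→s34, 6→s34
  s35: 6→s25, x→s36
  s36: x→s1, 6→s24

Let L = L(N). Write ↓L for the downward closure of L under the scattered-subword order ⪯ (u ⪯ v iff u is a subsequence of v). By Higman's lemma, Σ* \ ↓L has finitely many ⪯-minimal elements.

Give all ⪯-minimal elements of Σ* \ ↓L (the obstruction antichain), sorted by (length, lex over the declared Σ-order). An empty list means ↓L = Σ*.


A = [6666, x6x6x, 66xxx, 6xxxx6, 6xx66x].

|Q|=38, |F|=22, |δ|=64 (8 ε).
min D↑ (23 st, q0=0, F={17}): 0:x→1,6→2 1:x→1,6→3 2:x→4,6→5 3:x→6,6→7 4:x→8,6→7 5:x→9,6→10 6:x→11,6→12 7:x→13,6→10 8:x→14,6→15 9:x→12,6→16 10:x→16,6→17 11:x→18,6→12 12:x→17,6→19 13:x→12,6→19 14:x→20,6→21 15:x→22,6→19 16:x→19,6→17 17:x→17,6→17 18:x→20,6→12 19:x→17,6→17 20:x→20,6→17 21:x→16,6→19 22:x→19,6→19 [Hopcroft].
'6666': run [28, 26, 17, 8, 2] end={s22,s34} rej; 4/4 del acc.
'x6x6x': N↓-sim [28, 25, 19, 13, 6, 3] end={s26,s30,s34} rej; 5/5 deletions ∈↓L.
'66xxx': N↓-sim [28, 26, 17, 12, 5, 3] end={s26,s30,s34} — reject; 5/5 deletions ∈↓L.
'6xxxx6': |S_i|=[28, 26, 23, 16, 12, 7, 2] end={s22,s34} — reject; 6/6 del acc.
'6xx66x': run [28, 26, 23, 16, 10, 5, 3] end={s26,s30,s34} — reject; 6/6 del acc.
5 obstructions.


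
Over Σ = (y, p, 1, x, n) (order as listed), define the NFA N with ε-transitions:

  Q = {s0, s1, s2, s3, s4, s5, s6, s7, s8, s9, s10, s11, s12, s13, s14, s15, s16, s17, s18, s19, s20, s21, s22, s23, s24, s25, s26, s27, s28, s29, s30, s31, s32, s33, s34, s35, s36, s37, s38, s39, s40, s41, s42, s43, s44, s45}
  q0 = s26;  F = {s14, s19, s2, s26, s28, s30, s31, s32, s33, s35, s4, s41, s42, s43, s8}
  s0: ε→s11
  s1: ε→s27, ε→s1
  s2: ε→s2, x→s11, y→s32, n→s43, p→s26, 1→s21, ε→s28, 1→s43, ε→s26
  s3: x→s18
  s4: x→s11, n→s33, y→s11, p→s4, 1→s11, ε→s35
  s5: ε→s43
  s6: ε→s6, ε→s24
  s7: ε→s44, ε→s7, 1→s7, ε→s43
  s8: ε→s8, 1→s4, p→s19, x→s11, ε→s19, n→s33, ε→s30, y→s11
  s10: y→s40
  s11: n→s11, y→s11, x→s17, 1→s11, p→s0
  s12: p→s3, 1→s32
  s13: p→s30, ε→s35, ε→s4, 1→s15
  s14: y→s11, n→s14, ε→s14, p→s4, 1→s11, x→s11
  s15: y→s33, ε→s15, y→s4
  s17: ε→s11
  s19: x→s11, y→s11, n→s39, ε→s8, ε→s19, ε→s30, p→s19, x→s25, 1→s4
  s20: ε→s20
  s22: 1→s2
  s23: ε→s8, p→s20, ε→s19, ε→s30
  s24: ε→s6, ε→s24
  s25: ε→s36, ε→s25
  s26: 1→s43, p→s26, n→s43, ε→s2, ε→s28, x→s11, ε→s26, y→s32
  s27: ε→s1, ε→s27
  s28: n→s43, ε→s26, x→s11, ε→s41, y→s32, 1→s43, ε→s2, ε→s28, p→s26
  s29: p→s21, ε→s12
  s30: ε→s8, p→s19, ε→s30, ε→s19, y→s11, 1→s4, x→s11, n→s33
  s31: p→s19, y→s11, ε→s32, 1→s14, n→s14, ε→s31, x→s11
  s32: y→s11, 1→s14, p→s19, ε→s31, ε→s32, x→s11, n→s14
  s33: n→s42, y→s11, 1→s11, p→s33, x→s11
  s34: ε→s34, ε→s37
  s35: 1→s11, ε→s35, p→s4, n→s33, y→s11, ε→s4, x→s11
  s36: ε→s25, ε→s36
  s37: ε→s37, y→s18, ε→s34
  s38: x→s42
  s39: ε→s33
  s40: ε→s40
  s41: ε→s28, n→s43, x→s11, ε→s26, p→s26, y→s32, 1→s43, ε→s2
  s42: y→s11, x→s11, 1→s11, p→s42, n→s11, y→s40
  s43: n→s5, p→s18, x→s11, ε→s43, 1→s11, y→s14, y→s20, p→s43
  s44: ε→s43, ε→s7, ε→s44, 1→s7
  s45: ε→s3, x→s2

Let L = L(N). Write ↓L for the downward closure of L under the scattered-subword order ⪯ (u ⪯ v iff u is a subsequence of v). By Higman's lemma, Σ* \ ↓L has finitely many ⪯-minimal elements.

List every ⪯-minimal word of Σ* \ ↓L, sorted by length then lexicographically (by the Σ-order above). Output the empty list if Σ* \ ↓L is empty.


|Q|=46, |F|=15, |δ|=168 (67 ε).
min D↑ (9 st, q0=0, F={3}): 0:y→1,p→0,1→2,x→3,n→2 1:y→3,p→4,1→5,x→3,n→5 2:y→5,p→2,1→3,x→3,n→2 3:y→3,p→3,1→3,x→3,n→3 4:y→3,p→4,1→6,x→3,n→7 5:y→3,p→6,1→3,x→3,n→5 6:y→3,p→6,1→3,x→3,n→7 7:y→3,p→7,1→3,x→3,n→8 8:y→3,p→8,1→3,x→3,n→3.
'x': run [26, 5] end={s0,s11,s17,s25,s36} ∉↓L; 1/1 del acc.
'yy': N↓-sim [26, 18, 4] end={s0,s11,s17,s40} — reject; 2/2 deletions ∈↓L.
'11': N↓-sim [26, 14, 3] end={s0,s11,s17} ∉↓L; 2/2 single-dels accept.
'n1': |S_i|=[26, 14, 3] end={s0,s11,s17} rej; 2/2 single-dels accept.
'ypnnn': run [26, 18, 14, 7, 5, 3] end={s0,s11,s17} ∉↓L; 5/5 del acc.
5 minimals (antichain).

A = [x, yy, 11, n1, ypnnn].


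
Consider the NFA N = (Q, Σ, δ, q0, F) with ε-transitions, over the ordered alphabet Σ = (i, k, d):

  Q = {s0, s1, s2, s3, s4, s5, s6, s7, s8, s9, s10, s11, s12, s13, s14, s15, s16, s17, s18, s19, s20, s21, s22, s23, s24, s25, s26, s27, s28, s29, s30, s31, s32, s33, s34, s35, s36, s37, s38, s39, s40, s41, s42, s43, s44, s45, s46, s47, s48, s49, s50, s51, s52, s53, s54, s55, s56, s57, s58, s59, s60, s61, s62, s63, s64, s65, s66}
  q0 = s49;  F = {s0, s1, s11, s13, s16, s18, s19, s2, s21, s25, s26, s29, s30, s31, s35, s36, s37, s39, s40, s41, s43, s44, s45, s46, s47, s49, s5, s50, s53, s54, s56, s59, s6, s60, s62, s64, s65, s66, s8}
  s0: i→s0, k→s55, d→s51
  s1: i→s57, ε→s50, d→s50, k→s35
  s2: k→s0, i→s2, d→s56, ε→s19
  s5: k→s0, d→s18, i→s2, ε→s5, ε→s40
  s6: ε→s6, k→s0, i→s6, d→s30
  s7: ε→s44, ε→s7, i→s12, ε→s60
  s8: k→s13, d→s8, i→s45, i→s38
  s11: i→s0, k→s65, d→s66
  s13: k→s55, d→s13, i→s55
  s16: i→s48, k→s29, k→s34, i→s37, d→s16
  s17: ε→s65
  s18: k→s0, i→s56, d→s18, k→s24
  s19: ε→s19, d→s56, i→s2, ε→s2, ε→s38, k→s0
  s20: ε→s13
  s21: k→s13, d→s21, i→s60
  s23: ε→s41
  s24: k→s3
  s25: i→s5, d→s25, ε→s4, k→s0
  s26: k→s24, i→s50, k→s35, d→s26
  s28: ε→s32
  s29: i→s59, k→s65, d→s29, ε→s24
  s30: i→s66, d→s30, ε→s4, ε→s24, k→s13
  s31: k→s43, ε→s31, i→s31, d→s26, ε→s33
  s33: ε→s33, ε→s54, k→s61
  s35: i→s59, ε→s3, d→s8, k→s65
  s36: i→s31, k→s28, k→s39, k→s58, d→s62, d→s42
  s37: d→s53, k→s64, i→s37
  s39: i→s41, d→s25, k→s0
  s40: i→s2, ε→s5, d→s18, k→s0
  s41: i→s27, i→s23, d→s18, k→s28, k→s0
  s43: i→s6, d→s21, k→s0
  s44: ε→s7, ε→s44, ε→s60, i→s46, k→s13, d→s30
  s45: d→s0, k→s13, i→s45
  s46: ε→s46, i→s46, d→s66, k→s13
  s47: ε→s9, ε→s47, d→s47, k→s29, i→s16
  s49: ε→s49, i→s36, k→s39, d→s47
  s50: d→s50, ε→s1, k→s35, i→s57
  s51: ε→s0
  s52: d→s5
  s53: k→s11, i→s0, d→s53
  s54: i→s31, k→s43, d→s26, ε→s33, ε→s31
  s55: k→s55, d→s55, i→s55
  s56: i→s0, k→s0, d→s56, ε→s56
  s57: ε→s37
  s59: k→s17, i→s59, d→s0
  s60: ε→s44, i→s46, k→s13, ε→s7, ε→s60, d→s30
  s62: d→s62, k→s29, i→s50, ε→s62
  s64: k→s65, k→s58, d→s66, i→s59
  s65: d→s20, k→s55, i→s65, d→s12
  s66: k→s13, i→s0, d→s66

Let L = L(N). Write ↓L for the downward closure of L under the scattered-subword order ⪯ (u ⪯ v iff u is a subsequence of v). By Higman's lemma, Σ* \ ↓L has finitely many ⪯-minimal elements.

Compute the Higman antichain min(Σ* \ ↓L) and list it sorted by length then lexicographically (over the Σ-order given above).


min(Σ*\↓L) = [kkk, dkidk, dkkdi, iikdki, kidiik, diidik].

|Q|=67, |F|=39, |δ|=178 (42 ε).
min D↑ (35 st, q0=0, F={15}): 0:i→1,k→2,d→3 1:i→4,k→2,d→5 2:i→6,k→7,d→8 3:i→9,k→10,d→3 4:i→4,k→11,d→12 5:i→13,k→10,d→5 6:i→6,k→7,d→14 7:i→7,k→15,d→7 8:i→16,k→7,d→8 9:i→17,k→10,d→9 10:i→18,k→19,d→10 11:i→20,k→7,d→21 12:i→13,k→22,d→12 13:i→17,k→22,d→13 14:i→23,k→7,d→14 15:i→15,k→15,d→15 16:i→24,k→7,d→14 17:i→17,k→25,d→26 18:i→18,k→19,d→7 19:i→19,k→15,d→27 20:i→20,k→7,d→28 21:i→29,k→27,d→21 22:i→18,k→19,d→30 23:i→7,k→7,d→23 24:i→24,k→7,d→23 25:i→18,k→19,d→31 26:i→7,k→32,d→26 27:i→15,k→15,d→27 28:i→31,k→27,d→28 29:i→33,k→27,d→28 30:i→34,k→27,d→30 31:i→7,k→27,d→31 32:i→7,k→19,d→31 33:i→33,k→27,d→31 34:i→34,k→27,d→7 [Hopcroft].
'kkk': N↓-sim [61, 44, 13, 2] end={s3,s55} ∉↓L; 3/3 deletions ∈↓L.
'dkidk': run [61, 47, 21, 11, 6, 1] end={s55} rej; 5/5 single-dels accept.
'dkkdi': N↓-sim [61, 47, 21, 8, 4, 1] end={s55} — reject; 5/5 del acc.
'iikdki': run [61, 58, 50, 31, 19, 3, 1] end={s55} ∉↓L; 6/6 deletions ∈↓L.
'kidiik': N↓-sim [61, 44, 32, 13, 6, 3, 1] end={s55} rej; 6/6 del acc.
'diidik': |S_i|=[61, 47, 40, 23, 11, 7, 1] end={s55} ∉↓L; 6/6 single-dels accept.
6 obstructions.


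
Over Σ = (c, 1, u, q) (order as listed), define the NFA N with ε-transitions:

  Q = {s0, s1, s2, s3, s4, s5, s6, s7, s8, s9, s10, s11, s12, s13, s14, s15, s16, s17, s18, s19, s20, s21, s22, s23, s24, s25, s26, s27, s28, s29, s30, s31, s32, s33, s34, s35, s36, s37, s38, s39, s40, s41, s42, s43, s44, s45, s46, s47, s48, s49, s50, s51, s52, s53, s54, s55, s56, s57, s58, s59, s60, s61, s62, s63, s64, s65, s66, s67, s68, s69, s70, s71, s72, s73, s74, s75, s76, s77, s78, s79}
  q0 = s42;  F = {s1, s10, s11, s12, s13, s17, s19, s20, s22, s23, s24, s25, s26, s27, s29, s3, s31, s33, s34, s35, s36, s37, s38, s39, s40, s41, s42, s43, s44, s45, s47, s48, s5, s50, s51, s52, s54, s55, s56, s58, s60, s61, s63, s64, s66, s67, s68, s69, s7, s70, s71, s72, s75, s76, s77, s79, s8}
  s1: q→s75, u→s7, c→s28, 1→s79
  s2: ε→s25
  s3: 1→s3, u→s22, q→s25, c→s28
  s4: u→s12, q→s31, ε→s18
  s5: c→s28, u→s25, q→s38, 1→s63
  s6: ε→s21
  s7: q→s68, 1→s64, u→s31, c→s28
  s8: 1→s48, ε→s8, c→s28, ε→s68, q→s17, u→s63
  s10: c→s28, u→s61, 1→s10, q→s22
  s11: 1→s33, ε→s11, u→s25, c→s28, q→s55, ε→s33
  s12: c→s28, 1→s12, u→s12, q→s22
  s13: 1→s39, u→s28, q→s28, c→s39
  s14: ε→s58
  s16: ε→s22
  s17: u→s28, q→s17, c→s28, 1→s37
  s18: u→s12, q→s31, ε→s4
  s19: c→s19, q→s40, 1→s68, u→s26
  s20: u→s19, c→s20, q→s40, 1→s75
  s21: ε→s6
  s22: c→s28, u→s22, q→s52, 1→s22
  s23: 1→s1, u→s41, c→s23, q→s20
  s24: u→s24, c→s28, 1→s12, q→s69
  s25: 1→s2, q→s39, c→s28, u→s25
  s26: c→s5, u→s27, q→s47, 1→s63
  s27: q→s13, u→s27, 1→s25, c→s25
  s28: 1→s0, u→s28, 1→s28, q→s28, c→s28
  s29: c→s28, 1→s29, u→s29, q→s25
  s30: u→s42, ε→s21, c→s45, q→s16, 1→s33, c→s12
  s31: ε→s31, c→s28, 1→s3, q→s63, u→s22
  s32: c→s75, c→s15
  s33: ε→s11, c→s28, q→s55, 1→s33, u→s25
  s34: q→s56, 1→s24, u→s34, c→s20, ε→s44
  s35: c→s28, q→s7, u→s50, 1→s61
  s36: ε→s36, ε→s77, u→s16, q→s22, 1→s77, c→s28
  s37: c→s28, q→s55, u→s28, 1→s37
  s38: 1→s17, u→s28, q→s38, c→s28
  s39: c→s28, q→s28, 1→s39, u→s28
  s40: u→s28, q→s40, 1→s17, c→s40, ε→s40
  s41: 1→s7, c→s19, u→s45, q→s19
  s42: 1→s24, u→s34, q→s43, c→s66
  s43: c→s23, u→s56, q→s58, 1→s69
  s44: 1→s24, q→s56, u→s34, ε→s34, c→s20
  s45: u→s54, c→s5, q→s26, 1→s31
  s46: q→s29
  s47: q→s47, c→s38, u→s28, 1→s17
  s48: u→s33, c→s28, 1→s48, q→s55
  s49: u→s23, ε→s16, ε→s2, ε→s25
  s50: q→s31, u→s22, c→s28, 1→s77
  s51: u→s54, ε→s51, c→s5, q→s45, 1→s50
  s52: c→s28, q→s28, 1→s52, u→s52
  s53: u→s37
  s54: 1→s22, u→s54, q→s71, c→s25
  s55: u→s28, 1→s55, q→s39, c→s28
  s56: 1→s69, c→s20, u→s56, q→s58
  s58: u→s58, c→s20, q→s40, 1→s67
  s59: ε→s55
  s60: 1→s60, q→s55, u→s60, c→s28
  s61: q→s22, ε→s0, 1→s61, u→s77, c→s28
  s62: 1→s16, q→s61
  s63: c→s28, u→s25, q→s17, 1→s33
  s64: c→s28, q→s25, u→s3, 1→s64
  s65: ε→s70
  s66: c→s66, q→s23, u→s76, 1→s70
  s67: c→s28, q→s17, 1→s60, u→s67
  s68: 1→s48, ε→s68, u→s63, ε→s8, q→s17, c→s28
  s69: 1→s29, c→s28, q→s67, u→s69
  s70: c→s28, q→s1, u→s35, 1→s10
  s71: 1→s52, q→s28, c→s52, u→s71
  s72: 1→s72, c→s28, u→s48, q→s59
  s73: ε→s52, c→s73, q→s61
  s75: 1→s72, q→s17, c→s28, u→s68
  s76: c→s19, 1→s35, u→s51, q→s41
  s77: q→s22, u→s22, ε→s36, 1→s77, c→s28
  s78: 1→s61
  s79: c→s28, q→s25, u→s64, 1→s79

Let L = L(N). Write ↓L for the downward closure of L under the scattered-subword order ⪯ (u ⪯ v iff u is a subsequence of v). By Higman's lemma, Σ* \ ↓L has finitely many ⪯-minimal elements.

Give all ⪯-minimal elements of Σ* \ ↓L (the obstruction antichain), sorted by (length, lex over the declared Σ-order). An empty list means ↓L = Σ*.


|Q|=80, |F|=57, |δ|=282 (30 ε).
min D↑ (54 st, q0=0, F={8}): 0:c→1,1→2,u→3,q→4 1:c→1,1→5,u→6,q→7 2:c→8,1→9,u→2,q→10 3:c→11,1→2,u→3,q→12 4:c→7,1→10,u→12,q→13 5:c→8,1→14,u→15,q→16 6:c→17,1→15,u→18,q→19 7:c→7,1→16,u→19,q→11 8:c→8,1→8,u→8,q→8 9:c→8,1→9,u→9,q→20 10:c→8,1→21,u→10,q→22 11:c→11,1→23,u→17,q→24 12:c→11,1→10,u→12,q→13 13:c→11,1→22,u→13,q→24 14:c→8,1→14,u→25,q→20 15:c→8,1→25,u→26,q→27 16:c→8,1→28,u→27,q→23 17:c→17,1→29,u→30,q→24 18:c→31,1→26,u→32,q→33 19:c→17,1→27,u→33,q→17 20:c→8,1→20,u→20,q→34 21:c→8,1→21,u→21,q→35 22:c→8,1→36,u→22,q→37 23:c→8,1→38,u→29,q→37 24:c→24,1→37,u→8,q→24 25:c→8,1→25,u→39,q→20 26:c→8,1→39,u→20,q→40 27:c→8,1→41,u→40,q→29 28:c→8,1→28,u→41,q→35 29:c→8,1→42,u→43,q→37 30:c→31,1→43,u→44,q→45 31:c→8,1→43,u→35,q→46 32:c→35,1→20,u→32,q→47 33:c→31,1→40,u→32,q→30 34:c→8,1→34,u→34,q→8 35:c→8,1→35,u→35,q→48 36:c→8,1→36,u→36,q→49 37:c→8,1→50,u→8,q→37 38:c→8,1→38,u→42,q→49 39:c→8,1→39,u→20,q→20 40:c→8,1→51,u→20,q→43 41:c→8,1→41,u→51,q→35 42:c→8,1→42,u→52,q→49 43:c→8,1→52,u→35,q→37 44:c→35,1→35,u→44,q→53 45:c→46,1→37,u→8,q→45 46:c→8,1→37,u→8,q→46 47:c→34,1→34,u→47,q→8 48:c→8,1→48,u→8,q→8 49:c→8,1→49,u→8,q→48 50:c→8,1→50,u→8,q→49 51:c→8,1→51,u→20,q→35 52:c→8,1→52,u→35,q→49 53:c→48,1→48,u→8,q→8 [Hopcroft].
'1c': run [62, 39, 2] end={s0,s28} — reject; 2/2 deletions ∈↓L.
'ucqu': N↓-sim [62, 54, 27, 11, 2] end={s0,s28} — reject; 4/4 single-dels accept.
'qqqu': run [62, 46, 31, 11, 2] end={s0,s28} rej; 4/4 del acc.
'cuucc': |S_i|=[62, 50, 40, 29, 14, 2] end={s0,s28} — reject; 5/5 del acc.
'11qqq': run [62, 39, 25, 9, 4, 2] end={s0,s28} ∉↓L; 5/5 single-dels accept.
'cuuuqq': |S_i|=[62, 50, 40, 29, 12, 6, 2] end={s0,s28} rej; 6/6 del acc.
6 minimals (antichain).

A = [1c, ucqu, qqqu, cuucc, 11qqq, cuuuqq].
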